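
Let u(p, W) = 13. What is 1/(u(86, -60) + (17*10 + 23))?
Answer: 1/206 ≈ 0.0048544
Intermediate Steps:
1/(u(86, -60) + (17*10 + 23)) = 1/(13 + (17*10 + 23)) = 1/(13 + (170 + 23)) = 1/(13 + 193) = 1/206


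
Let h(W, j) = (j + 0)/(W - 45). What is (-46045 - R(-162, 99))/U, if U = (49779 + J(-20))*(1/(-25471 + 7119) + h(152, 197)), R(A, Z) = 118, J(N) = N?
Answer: -90648621232/179890577883 ≈ -0.50391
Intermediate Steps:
h(W, j) = j/(-45 + W)
U = 179890577883/1963664 (U = (49779 - 20)*(1/(-25471 + 7119) + 197/(-45 + 152)) = 49759*(1/(-18352) + 197/107) = 49759*(-1/18352 + 197*(1/107)) = 49759*(-1/18352 + 197/107) = 49759*(3615237/1963664) = 179890577883/1963664 ≈ 91610.)
(-46045 - R(-162, 99))/U = (-46045 - 1*118)/(179890577883/1963664) = (-46045 - 118)*(1963664/179890577883) = -46163*1963664/179890577883 = -90648621232/179890577883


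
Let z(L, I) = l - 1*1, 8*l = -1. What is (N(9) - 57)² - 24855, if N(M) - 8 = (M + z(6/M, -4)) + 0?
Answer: -1482479/64 ≈ -23164.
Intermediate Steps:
l = -⅛ (l = (⅛)*(-1) = -⅛ ≈ -0.12500)
z(L, I) = -9/8 (z(L, I) = -⅛ - 1*1 = -⅛ - 1 = -9/8)
N(M) = 55/8 + M (N(M) = 8 + ((M - 9/8) + 0) = 8 + ((-9/8 + M) + 0) = 8 + (-9/8 + M) = 55/8 + M)
(N(9) - 57)² - 24855 = ((55/8 + 9) - 57)² - 24855 = (127/8 - 57)² - 24855 = (-329/8)² - 24855 = 108241/64 - 24855 = -1482479/64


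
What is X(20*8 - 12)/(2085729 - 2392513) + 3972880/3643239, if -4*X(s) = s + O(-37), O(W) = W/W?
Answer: 4875806914291/4470749733504 ≈ 1.0906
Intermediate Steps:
O(W) = 1
X(s) = -1/4 - s/4 (X(s) = -(s + 1)/4 = -(1 + s)/4 = -1/4 - s/4)
X(20*8 - 12)/(2085729 - 2392513) + 3972880/3643239 = (-1/4 - (20*8 - 12)/4)/(2085729 - 2392513) + 3972880/3643239 = (-1/4 - (160 - 12)/4)/(-306784) + 3972880*(1/3643239) = (-1/4 - 1/4*148)*(-1/306784) + 3972880/3643239 = (-1/4 - 37)*(-1/306784) + 3972880/3643239 = -149/4*(-1/306784) + 3972880/3643239 = 149/1227136 + 3972880/3643239 = 4875806914291/4470749733504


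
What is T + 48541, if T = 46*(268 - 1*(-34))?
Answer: 62433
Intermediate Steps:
T = 13892 (T = 46*(268 + 34) = 46*302 = 13892)
T + 48541 = 13892 + 48541 = 62433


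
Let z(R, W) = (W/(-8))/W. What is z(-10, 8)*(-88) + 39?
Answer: 50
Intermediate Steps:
z(R, W) = -⅛ (z(R, W) = (W*(-⅛))/W = (-W/8)/W = -⅛)
z(-10, 8)*(-88) + 39 = -⅛*(-88) + 39 = 11 + 39 = 50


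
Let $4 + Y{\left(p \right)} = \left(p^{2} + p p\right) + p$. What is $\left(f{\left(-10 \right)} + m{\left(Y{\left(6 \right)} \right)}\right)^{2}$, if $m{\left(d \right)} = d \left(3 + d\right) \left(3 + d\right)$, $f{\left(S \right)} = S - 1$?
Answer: $192488400225$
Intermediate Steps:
$Y{\left(p \right)} = -4 + p + 2 p^{2}$ ($Y{\left(p \right)} = -4 + \left(\left(p^{2} + p p\right) + p\right) = -4 + \left(\left(p^{2} + p^{2}\right) + p\right) = -4 + \left(2 p^{2} + p\right) = -4 + \left(p + 2 p^{2}\right) = -4 + p + 2 p^{2}$)
$f{\left(S \right)} = -1 + S$ ($f{\left(S \right)} = S - 1 = -1 + S$)
$m{\left(d \right)} = d \left(3 + d\right)^{2}$
$\left(f{\left(-10 \right)} + m{\left(Y{\left(6 \right)} \right)}\right)^{2} = \left(\left(-1 - 10\right) + \left(-4 + 6 + 2 \cdot 6^{2}\right) \left(3 + \left(-4 + 6 + 2 \cdot 6^{2}\right)\right)^{2}\right)^{2} = \left(-11 + \left(-4 + 6 + 2 \cdot 36\right) \left(3 + \left(-4 + 6 + 2 \cdot 36\right)\right)^{2}\right)^{2} = \left(-11 + \left(-4 + 6 + 72\right) \left(3 + \left(-4 + 6 + 72\right)\right)^{2}\right)^{2} = \left(-11 + 74 \left(3 + 74\right)^{2}\right)^{2} = \left(-11 + 74 \cdot 77^{2}\right)^{2} = \left(-11 + 74 \cdot 5929\right)^{2} = \left(-11 + 438746\right)^{2} = 438735^{2} = 192488400225$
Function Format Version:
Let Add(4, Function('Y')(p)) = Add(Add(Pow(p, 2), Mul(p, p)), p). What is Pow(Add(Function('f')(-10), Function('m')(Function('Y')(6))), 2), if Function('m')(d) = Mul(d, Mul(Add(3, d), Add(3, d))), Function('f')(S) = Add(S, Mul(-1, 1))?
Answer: 192488400225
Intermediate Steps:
Function('Y')(p) = Add(-4, p, Mul(2, Pow(p, 2))) (Function('Y')(p) = Add(-4, Add(Add(Pow(p, 2), Mul(p, p)), p)) = Add(-4, Add(Add(Pow(p, 2), Pow(p, 2)), p)) = Add(-4, Add(Mul(2, Pow(p, 2)), p)) = Add(-4, Add(p, Mul(2, Pow(p, 2)))) = Add(-4, p, Mul(2, Pow(p, 2))))
Function('f')(S) = Add(-1, S) (Function('f')(S) = Add(S, -1) = Add(-1, S))
Function('m')(d) = Mul(d, Pow(Add(3, d), 2))
Pow(Add(Function('f')(-10), Function('m')(Function('Y')(6))), 2) = Pow(Add(Add(-1, -10), Mul(Add(-4, 6, Mul(2, Pow(6, 2))), Pow(Add(3, Add(-4, 6, Mul(2, Pow(6, 2)))), 2))), 2) = Pow(Add(-11, Mul(Add(-4, 6, Mul(2, 36)), Pow(Add(3, Add(-4, 6, Mul(2, 36))), 2))), 2) = Pow(Add(-11, Mul(Add(-4, 6, 72), Pow(Add(3, Add(-4, 6, 72)), 2))), 2) = Pow(Add(-11, Mul(74, Pow(Add(3, 74), 2))), 2) = Pow(Add(-11, Mul(74, Pow(77, 2))), 2) = Pow(Add(-11, Mul(74, 5929)), 2) = Pow(Add(-11, 438746), 2) = Pow(438735, 2) = 192488400225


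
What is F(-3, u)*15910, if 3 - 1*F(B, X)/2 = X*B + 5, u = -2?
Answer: -254560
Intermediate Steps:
F(B, X) = -4 - 2*B*X (F(B, X) = 6 - 2*(X*B + 5) = 6 - 2*(B*X + 5) = 6 - 2*(5 + B*X) = 6 + (-10 - 2*B*X) = -4 - 2*B*X)
F(-3, u)*15910 = (-4 - 2*(-3)*(-2))*15910 = (-4 - 12)*15910 = -16*15910 = -254560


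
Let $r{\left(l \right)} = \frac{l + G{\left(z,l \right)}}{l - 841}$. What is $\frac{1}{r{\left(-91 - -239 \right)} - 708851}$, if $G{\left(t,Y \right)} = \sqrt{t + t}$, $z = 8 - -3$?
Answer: $- \frac{16210718403}{11490987412714279} + \frac{33 \sqrt{22}}{11490987412714279} \approx -1.4107 \cdot 10^{-6}$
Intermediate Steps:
$z = 11$ ($z = 8 + 3 = 11$)
$G{\left(t,Y \right)} = \sqrt{2} \sqrt{t}$ ($G{\left(t,Y \right)} = \sqrt{2 t} = \sqrt{2} \sqrt{t}$)
$r{\left(l \right)} = \frac{l + \sqrt{22}}{-841 + l}$ ($r{\left(l \right)} = \frac{l + \sqrt{2} \sqrt{11}}{l - 841} = \frac{l + \sqrt{22}}{-841 + l}$)
$\frac{1}{r{\left(-91 - -239 \right)} - 708851} = \frac{1}{\frac{\left(-91 - -239\right) + \sqrt{22}}{-841 - -148} - 708851} = \frac{1}{\frac{\left(-91 + 239\right) + \sqrt{22}}{-841 + \left(-91 + 239\right)} - 708851} = \frac{1}{\frac{148 + \sqrt{22}}{-841 + 148} - 708851} = \frac{1}{\frac{148 + \sqrt{22}}{-693} - 708851} = \frac{1}{- \frac{148 + \sqrt{22}}{693} - 708851} = \frac{1}{\left(- \frac{148}{693} - \frac{\sqrt{22}}{693}\right) - 708851} = \frac{1}{- \frac{491233891}{693} - \frac{\sqrt{22}}{693}}$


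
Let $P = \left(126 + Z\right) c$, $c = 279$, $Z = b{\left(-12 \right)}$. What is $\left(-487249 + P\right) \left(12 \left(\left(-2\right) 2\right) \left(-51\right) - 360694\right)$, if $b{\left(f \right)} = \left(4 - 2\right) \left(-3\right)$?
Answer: $162560929174$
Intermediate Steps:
$b{\left(f \right)} = -6$ ($b{\left(f \right)} = 2 \left(-3\right) = -6$)
$Z = -6$
$P = 33480$ ($P = \left(126 - 6\right) 279 = 120 \cdot 279 = 33480$)
$\left(-487249 + P\right) \left(12 \left(\left(-2\right) 2\right) \left(-51\right) - 360694\right) = \left(-487249 + 33480\right) \left(12 \left(\left(-2\right) 2\right) \left(-51\right) - 360694\right) = - 453769 \left(12 \left(-4\right) \left(-51\right) - 360694\right) = - 453769 \left(\left(-48\right) \left(-51\right) - 360694\right) = - 453769 \left(2448 - 360694\right) = \left(-453769\right) \left(-358246\right) = 162560929174$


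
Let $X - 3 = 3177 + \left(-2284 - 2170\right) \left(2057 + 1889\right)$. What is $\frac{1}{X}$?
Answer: $- \frac{1}{17572304} \approx -5.6908 \cdot 10^{-8}$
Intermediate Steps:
$X = -17572304$ ($X = 3 + \left(3177 + \left(-2284 - 2170\right) \left(2057 + 1889\right)\right) = 3 + \left(3177 - 17575484\right) = 3 - 17572307 = -17572304$)
$\frac{1}{X} = \frac{1}{-17572304} = - \frac{1}{17572304}$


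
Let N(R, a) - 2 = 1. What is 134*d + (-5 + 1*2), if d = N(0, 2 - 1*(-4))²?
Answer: 1203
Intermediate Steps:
N(R, a) = 3 (N(R, a) = 2 + 1 = 3)
d = 9 (d = 3² = 9)
134*d + (-5 + 1*2) = 134*9 + (-5 + 1*2) = 1206 + (-5 + 2) = 1206 - 3 = 1203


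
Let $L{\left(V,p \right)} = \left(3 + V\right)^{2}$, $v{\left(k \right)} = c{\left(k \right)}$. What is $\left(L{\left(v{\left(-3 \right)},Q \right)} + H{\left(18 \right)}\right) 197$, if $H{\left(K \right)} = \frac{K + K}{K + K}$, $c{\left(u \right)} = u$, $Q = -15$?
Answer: $197$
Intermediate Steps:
$v{\left(k \right)} = k$
$H{\left(K \right)} = 1$ ($H{\left(K \right)} = \frac{2 K}{2 K} = 2 K \frac{1}{2 K} = 1$)
$\left(L{\left(v{\left(-3 \right)},Q \right)} + H{\left(18 \right)}\right) 197 = \left(\left(3 - 3\right)^{2} + 1\right) 197 = \left(0^{2} + 1\right) 197 = \left(0 + 1\right) 197 = 1 \cdot 197 = 197$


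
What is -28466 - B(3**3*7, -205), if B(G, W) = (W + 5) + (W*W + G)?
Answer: -70480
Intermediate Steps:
B(G, W) = 5 + G + W + W**2 (B(G, W) = (5 + W) + (W**2 + G) = (5 + W) + (G + W**2) = 5 + G + W + W**2)
-28466 - B(3**3*7, -205) = -28466 - (5 + 3**3*7 - 205 + (-205)**2) = -28466 - (5 + 27*7 - 205 + 42025) = -28466 - (5 + 189 - 205 + 42025) = -28466 - 1*42014 = -28466 - 42014 = -70480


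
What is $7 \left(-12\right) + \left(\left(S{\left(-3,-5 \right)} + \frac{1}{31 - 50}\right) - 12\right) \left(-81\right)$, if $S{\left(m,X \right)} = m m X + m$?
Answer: $\frac{90825}{19} \approx 4780.3$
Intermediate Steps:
$S{\left(m,X \right)} = m + X m^{2}$ ($S{\left(m,X \right)} = m^{2} X + m = X m^{2} + m = m + X m^{2}$)
$7 \left(-12\right) + \left(\left(S{\left(-3,-5 \right)} + \frac{1}{31 - 50}\right) - 12\right) \left(-81\right) = 7 \left(-12\right) + \left(\left(- 3 \left(1 - -15\right) + \frac{1}{31 - 50}\right) - 12\right) \left(-81\right) = -84 + \left(\left(- 3 \left(1 + 15\right) + \frac{1}{-19}\right) - 12\right) \left(-81\right) = -84 + \left(\left(\left(-3\right) 16 - \frac{1}{19}\right) - 12\right) \left(-81\right) = -84 + \left(\left(-48 - \frac{1}{19}\right) - 12\right) \left(-81\right) = -84 + \left(- \frac{913}{19} - 12\right) \left(-81\right) = -84 - - \frac{92421}{19} = -84 + \frac{92421}{19} = \frac{90825}{19}$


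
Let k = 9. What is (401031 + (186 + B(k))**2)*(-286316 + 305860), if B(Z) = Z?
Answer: 8580910464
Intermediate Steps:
(401031 + (186 + B(k))**2)*(-286316 + 305860) = (401031 + (186 + 9)**2)*(-286316 + 305860) = (401031 + 195**2)*19544 = (401031 + 38025)*19544 = 439056*19544 = 8580910464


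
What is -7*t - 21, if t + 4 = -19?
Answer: 140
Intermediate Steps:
t = -23 (t = -4 - 19 = -23)
-7*t - 21 = -7*(-23) - 21 = 161 - 21 = 140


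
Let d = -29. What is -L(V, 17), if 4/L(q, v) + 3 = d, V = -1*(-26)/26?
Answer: ⅛ ≈ 0.12500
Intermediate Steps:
V = 1 (V = 26*(1/26) = 1)
L(q, v) = -⅛ (L(q, v) = 4/(-3 - 29) = 4/(-32) = 4*(-1/32) = -⅛)
-L(V, 17) = -1*(-⅛) = ⅛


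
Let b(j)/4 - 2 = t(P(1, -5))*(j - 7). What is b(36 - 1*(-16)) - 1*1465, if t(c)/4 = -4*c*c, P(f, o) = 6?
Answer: -105137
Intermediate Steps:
t(c) = -16*c**2 (t(c) = 4*(-4*c*c) = 4*(-4*c**2) = -16*c**2)
b(j) = 16136 - 2304*j (b(j) = 8 + 4*((-16*6**2)*(j - 7)) = 8 + 4*((-16*36)*(-7 + j)) = 8 + 4*(-576*(-7 + j)) = 8 + 4*(4032 - 576*j) = 8 + (16128 - 2304*j) = 16136 - 2304*j)
b(36 - 1*(-16)) - 1*1465 = (16136 - 2304*(36 - 1*(-16))) - 1*1465 = (16136 - 2304*(36 + 16)) - 1465 = (16136 - 2304*52) - 1465 = (16136 - 119808) - 1465 = -103672 - 1465 = -105137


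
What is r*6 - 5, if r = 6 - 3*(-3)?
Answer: 85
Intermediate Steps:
r = 15 (r = 6 + 9 = 15)
r*6 - 5 = 15*6 - 5 = 90 - 5 = 85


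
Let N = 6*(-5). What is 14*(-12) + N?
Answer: -198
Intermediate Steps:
N = -30
14*(-12) + N = 14*(-12) - 30 = -168 - 30 = -198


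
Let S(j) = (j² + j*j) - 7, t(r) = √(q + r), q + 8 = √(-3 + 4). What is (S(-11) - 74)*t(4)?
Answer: 161*I*√3 ≈ 278.86*I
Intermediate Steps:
q = -7 (q = -8 + √(-3 + 4) = -8 + √1 = -8 + 1 = -7)
t(r) = √(-7 + r)
S(j) = -7 + 2*j² (S(j) = (j² + j²) - 7 = 2*j² - 7 = -7 + 2*j²)
(S(-11) - 74)*t(4) = ((-7 + 2*(-11)²) - 74)*√(-7 + 4) = ((-7 + 2*121) - 74)*√(-3) = ((-7 + 242) - 74)*(I*√3) = (235 - 74)*(I*√3) = 161*(I*√3) = 161*I*√3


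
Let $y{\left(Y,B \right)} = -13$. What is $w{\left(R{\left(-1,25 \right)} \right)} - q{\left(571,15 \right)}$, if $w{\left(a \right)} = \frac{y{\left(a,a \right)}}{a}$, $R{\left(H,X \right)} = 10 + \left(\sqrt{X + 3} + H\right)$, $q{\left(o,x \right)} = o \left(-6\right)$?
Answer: $\frac{181461}{53} + \frac{26 \sqrt{7}}{53} \approx 3425.1$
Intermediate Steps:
$q{\left(o,x \right)} = - 6 o$
$R{\left(H,X \right)} = 10 + H + \sqrt{3 + X}$ ($R{\left(H,X \right)} = 10 + \left(\sqrt{3 + X} + H\right) = 10 + \left(H + \sqrt{3 + X}\right) = 10 + H + \sqrt{3 + X}$)
$w{\left(a \right)} = - \frac{13}{a}$
$w{\left(R{\left(-1,25 \right)} \right)} - q{\left(571,15 \right)} = - \frac{13}{10 - 1 + \sqrt{3 + 25}} - \left(-6\right) 571 = - \frac{13}{10 - 1 + \sqrt{28}} - -3426 = - \frac{13}{10 - 1 + 2 \sqrt{7}} + 3426 = - \frac{13}{9 + 2 \sqrt{7}} + 3426 = 3426 - \frac{13}{9 + 2 \sqrt{7}}$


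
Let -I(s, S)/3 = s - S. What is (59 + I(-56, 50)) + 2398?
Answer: 2775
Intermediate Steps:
I(s, S) = -3*s + 3*S (I(s, S) = -3*(s - S) = -3*s + 3*S)
(59 + I(-56, 50)) + 2398 = (59 + (-3*(-56) + 3*50)) + 2398 = (59 + (168 + 150)) + 2398 = (59 + 318) + 2398 = 377 + 2398 = 2775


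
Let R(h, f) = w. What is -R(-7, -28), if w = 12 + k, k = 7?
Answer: -19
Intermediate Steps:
w = 19 (w = 12 + 7 = 19)
R(h, f) = 19
-R(-7, -28) = -1*19 = -19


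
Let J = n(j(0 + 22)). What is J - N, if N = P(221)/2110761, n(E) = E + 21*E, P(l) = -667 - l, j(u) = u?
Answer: 340536404/703587 ≈ 484.00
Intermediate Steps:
n(E) = 22*E
N = -296/703587 (N = (-667 - 1*221)/2110761 = (-667 - 221)*(1/2110761) = -888*1/2110761 = -296/703587 ≈ -0.00042070)
J = 484 (J = 22*(0 + 22) = 22*22 = 484)
J - N = 484 - 1*(-296/703587) = 484 + 296/703587 = 340536404/703587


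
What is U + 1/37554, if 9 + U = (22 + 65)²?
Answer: 283908241/37554 ≈ 7560.0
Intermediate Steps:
U = 7560 (U = -9 + (22 + 65)² = -9 + 87² = -9 + 7569 = 7560)
U + 1/37554 = 7560 + 1/37554 = 283908241/37554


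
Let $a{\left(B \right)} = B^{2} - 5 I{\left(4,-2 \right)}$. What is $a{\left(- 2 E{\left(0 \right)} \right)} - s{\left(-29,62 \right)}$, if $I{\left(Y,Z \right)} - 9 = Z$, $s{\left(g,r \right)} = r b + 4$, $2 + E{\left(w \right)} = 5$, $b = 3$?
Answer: $-189$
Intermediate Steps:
$E{\left(w \right)} = 3$ ($E{\left(w \right)} = -2 + 5 = 3$)
$s{\left(g,r \right)} = 4 + 3 r$ ($s{\left(g,r \right)} = r 3 + 4 = 3 r + 4 = 4 + 3 r$)
$I{\left(Y,Z \right)} = 9 + Z$
$a{\left(B \right)} = -35 + B^{2}$ ($a{\left(B \right)} = B^{2} - 5 \left(9 - 2\right) = B^{2} - 35 = -35 + B^{2}$)
$a{\left(- 2 E{\left(0 \right)} \right)} - s{\left(-29,62 \right)} = \left(-35 + \left(\left(-2\right) 3\right)^{2}\right) - \left(4 + 3 \cdot 62\right) = \left(-35 + \left(-6\right)^{2}\right) - \left(4 + 186\right) = \left(-35 + 36\right) - 190 = 1 - 190 = -189$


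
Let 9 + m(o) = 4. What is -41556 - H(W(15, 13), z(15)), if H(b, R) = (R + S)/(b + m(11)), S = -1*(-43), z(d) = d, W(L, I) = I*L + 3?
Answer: -8020366/193 ≈ -41556.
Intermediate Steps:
W(L, I) = 3 + I*L
m(o) = -5 (m(o) = -9 + 4 = -5)
S = 43
H(b, R) = (43 + R)/(-5 + b) (H(b, R) = (R + 43)/(b - 5) = (43 + R)/(-5 + b))
-41556 - H(W(15, 13), z(15)) = -41556 - (43 + 15)/(-5 + (3 + 13*15)) = -41556 - 58/(-5 + (3 + 195)) = -41556 - 58/(-5 + 198) = -41556 - 58/193 = -8020366/193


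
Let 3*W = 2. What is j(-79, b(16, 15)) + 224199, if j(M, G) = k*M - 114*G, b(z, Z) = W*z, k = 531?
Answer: 181034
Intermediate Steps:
W = 2/3 (W = (1/3)*2 = 2/3 ≈ 0.66667)
b(z, Z) = 2*z/3
j(M, G) = -114*G + 531*M (j(M, G) = 531*M - 114*G = -114*G + 531*M)
j(-79, b(16, 15)) + 224199 = (-76*16 + 531*(-79)) + 224199 = (-114*32/3 - 41949) + 224199 = (-1216 - 41949) + 224199 = -43165 + 224199 = 181034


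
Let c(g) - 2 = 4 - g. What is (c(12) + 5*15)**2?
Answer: 4761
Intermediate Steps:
c(g) = 6 - g (c(g) = 2 + (4 - g) = 6 - g)
(c(12) + 5*15)**2 = ((6 - 1*12) + 5*15)**2 = ((6 - 12) + 75)**2 = (-6 + 75)**2 = 69**2 = 4761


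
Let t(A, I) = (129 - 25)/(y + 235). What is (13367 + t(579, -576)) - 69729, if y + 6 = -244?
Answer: -845534/15 ≈ -56369.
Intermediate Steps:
y = -250 (y = -6 - 244 = -250)
t(A, I) = -104/15 (t(A, I) = (129 - 25)/(-250 + 235) = 104/(-15) = 104*(-1/15) = -104/15)
(13367 + t(579, -576)) - 69729 = (13367 - 104/15) - 69729 = 200401/15 - 69729 = -845534/15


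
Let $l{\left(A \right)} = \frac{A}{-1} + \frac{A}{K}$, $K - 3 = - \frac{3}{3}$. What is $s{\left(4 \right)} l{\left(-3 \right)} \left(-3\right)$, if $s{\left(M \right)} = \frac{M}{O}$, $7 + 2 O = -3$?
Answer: $\frac{18}{5} \approx 3.6$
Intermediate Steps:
$O = -5$ ($O = - \frac{7}{2} + \frac{1}{2} \left(-3\right) = - \frac{7}{2} - \frac{3}{2} = -5$)
$s{\left(M \right)} = - \frac{M}{5}$ ($s{\left(M \right)} = \frac{M}{-5} = M \left(- \frac{1}{5}\right) = - \frac{M}{5}$)
$K = 2$ ($K = 3 - \frac{3}{3} = 3 - 1 = 2$)
$l{\left(A \right)} = - \frac{A}{2}$ ($l{\left(A \right)} = \frac{A}{-1} + \frac{A}{2} = A \left(-1\right) + A \frac{1}{2} = - A + \frac{A}{2} = - \frac{A}{2}$)
$s{\left(4 \right)} l{\left(-3 \right)} \left(-3\right) = \left(- \frac{1}{5}\right) 4 \left(\left(- \frac{1}{2}\right) \left(-3\right)\right) \left(-3\right) = \left(- \frac{4}{5}\right) \frac{3}{2} \left(-3\right) = \left(- \frac{6}{5}\right) \left(-3\right) = \frac{18}{5}$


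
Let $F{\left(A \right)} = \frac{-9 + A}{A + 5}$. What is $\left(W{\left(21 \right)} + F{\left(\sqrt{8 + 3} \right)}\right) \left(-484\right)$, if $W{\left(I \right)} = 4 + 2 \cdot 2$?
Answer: $-1936 - 484 \sqrt{11} \approx -3541.2$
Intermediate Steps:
$F{\left(A \right)} = \frac{-9 + A}{5 + A}$
$W{\left(I \right)} = 8$ ($W{\left(I \right)} = 4 + 4 = 8$)
$\left(W{\left(21 \right)} + F{\left(\sqrt{8 + 3} \right)}\right) \left(-484\right) = \left(8 + \frac{-9 + \sqrt{8 + 3}}{5 + \sqrt{8 + 3}}\right) \left(-484\right) = \left(8 + \frac{-9 + \sqrt{11}}{5 + \sqrt{11}}\right) \left(-484\right) = -3872 - \frac{484 \left(-9 + \sqrt{11}\right)}{5 + \sqrt{11}}$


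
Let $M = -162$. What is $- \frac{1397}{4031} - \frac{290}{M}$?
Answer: $\frac{471338}{326511} \approx 1.4436$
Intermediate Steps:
$- \frac{1397}{4031} - \frac{290}{M} = - \frac{1397}{4031} - \frac{290}{-162} = \left(-1397\right) \frac{1}{4031} - - \frac{145}{81} = - \frac{1397}{4031} + \frac{145}{81} = \frac{471338}{326511}$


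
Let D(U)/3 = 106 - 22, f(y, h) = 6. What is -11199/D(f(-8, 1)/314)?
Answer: -3733/84 ≈ -44.440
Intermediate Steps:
D(U) = 252 (D(U) = 3*(106 - 22) = 3*84 = 252)
-11199/D(f(-8, 1)/314) = -11199/252 = -11199*1/252 = -3733/84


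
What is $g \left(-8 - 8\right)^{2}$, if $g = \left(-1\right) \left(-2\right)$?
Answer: $512$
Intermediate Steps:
$g = 2$
$g \left(-8 - 8\right)^{2} = 2 \left(-8 - 8\right)^{2} = 2 \left(-16\right)^{2} = 2 \cdot 256 = 512$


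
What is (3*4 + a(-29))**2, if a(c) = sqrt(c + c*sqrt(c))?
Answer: (12 + sqrt(29)*sqrt(-1 - I*sqrt(29)))**2 ≈ 308.37 - 388.76*I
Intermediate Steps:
a(c) = sqrt(c + c**(3/2))
(3*4 + a(-29))**2 = (3*4 + sqrt(-29 + (-29)**(3/2)))**2 = (12 + sqrt(-29 - 29*I*sqrt(29)))**2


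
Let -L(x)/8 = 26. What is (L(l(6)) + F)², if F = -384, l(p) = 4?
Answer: 350464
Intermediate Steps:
L(x) = -208 (L(x) = -8*26 = -208)
(L(l(6)) + F)² = (-208 - 384)² = (-592)² = 350464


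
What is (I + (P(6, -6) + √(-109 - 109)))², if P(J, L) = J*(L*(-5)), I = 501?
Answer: (681 + I*√218)² ≈ 4.6354e+5 + 20110.0*I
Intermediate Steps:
P(J, L) = -5*J*L (P(J, L) = J*(-5*L) = -5*J*L)
(I + (P(6, -6) + √(-109 - 109)))² = (501 + (-5*6*(-6) + √(-109 - 109)))² = (501 + (180 + √(-218)))² = (501 + (180 + I*√218))² = (681 + I*√218)²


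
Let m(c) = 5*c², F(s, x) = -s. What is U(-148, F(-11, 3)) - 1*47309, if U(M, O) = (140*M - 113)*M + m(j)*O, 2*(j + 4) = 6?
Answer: 3036030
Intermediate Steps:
j = -1 (j = -4 + (½)*6 = -4 + 3 = -1)
U(M, O) = 5*O + M*(-113 + 140*M) (U(M, O) = (140*M - 113)*M + (5*(-1)²)*O = (-113 + 140*M)*M + (5*1)*O = M*(-113 + 140*M) + 5*O = 5*O + M*(-113 + 140*M))
U(-148, F(-11, 3)) - 1*47309 = (-113*(-148) + 5*(-1*(-11)) + 140*(-148)²) - 1*47309 = (16724 + 5*11 + 140*21904) - 47309 = (16724 + 55 + 3066560) - 47309 = 3083339 - 47309 = 3036030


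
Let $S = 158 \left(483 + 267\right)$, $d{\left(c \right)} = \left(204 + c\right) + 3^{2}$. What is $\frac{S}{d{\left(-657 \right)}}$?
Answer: $- \frac{9875}{37} \approx -266.89$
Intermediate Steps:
$d{\left(c \right)} = 213 + c$ ($d{\left(c \right)} = \left(204 + c\right) + 9 = 213 + c$)
$S = 118500$ ($S = 158 \cdot 750 = 118500$)
$\frac{S}{d{\left(-657 \right)}} = \frac{118500}{213 - 657} = \frac{118500}{-444} = 118500 \left(- \frac{1}{444}\right) = - \frac{9875}{37}$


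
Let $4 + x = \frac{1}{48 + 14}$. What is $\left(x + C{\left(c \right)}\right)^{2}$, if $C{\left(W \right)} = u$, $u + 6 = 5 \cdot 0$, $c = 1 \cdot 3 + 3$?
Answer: $\frac{383161}{3844} \approx 99.678$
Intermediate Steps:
$c = 6$ ($c = 3 + 3 = 6$)
$u = -6$ ($u = -6 + 5 \cdot 0 = -6 + 0 = -6$)
$x = - \frac{247}{62}$ ($x = -4 + \frac{1}{48 + 14} = -4 + \frac{1}{62} = - \frac{247}{62} \approx -3.9839$)
$C{\left(W \right)} = -6$
$\left(x + C{\left(c \right)}\right)^{2} = \left(- \frac{247}{62} - 6\right)^{2} = \left(- \frac{619}{62}\right)^{2} = \frac{383161}{3844}$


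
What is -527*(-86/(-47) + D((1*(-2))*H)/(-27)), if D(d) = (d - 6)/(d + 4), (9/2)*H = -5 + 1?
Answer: -32286655/32994 ≈ -978.56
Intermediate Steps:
H = -8/9 (H = 2*(-5 + 1)/9 = (2/9)*(-4) = -8/9 ≈ -0.88889)
D(d) = (-6 + d)/(4 + d)
-527*(-86/(-47) + D((1*(-2))*H)/(-27)) = -527*(-86/(-47) + ((-6 + (1*(-2))*(-8/9))/(4 + (1*(-2))*(-8/9)))/(-27)) = -527*(-86*(-1/47) + ((-6 - 2*(-8/9))/(4 - 2*(-8/9)))*(-1/27)) = -527*(86/47 + ((-6 + 16/9)/(4 + 16/9))*(-1/27)) = -527*(86/47 + (-38/9/(52/9))*(-1/27)) = -527*(86/47 + ((9/52)*(-38/9))*(-1/27)) = -527*(86/47 - 19/26*(-1/27)) = -527*(86/47 + 19/702) = -527*61265/32994 = -32286655/32994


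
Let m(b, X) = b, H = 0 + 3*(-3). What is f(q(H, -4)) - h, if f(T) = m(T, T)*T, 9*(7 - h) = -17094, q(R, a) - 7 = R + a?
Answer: -5611/3 ≈ -1870.3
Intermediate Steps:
H = -9 (H = 0 - 9 = -9)
q(R, a) = 7 + R + a (q(R, a) = 7 + (R + a) = 7 + R + a)
h = 5719/3 (h = 7 - 1/9*(-17094) = 7 + 5698/3 = 5719/3 ≈ 1906.3)
f(T) = T**2 (f(T) = T*T = T**2)
f(q(H, -4)) - h = (7 - 9 - 4)**2 - 1*5719/3 = (-6)**2 - 5719/3 = 36 - 5719/3 = -5611/3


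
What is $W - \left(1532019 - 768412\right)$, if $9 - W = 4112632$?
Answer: $-4876230$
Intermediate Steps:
$W = -4112623$ ($W = 9 - 4112632 = -4112623$)
$W - \left(1532019 - 768412\right) = -4112623 - \left(1532019 - 768412\right) = -4112623 - 763607 = -4876230$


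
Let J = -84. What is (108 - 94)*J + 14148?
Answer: 12972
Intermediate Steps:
(108 - 94)*J + 14148 = (108 - 94)*(-84) + 14148 = 14*(-84) + 14148 = -1176 + 14148 = 12972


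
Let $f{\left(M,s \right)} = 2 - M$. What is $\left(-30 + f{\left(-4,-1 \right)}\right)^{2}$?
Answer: $576$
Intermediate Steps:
$\left(-30 + f{\left(-4,-1 \right)}\right)^{2} = \left(-30 + \left(2 - -4\right)\right)^{2} = \left(-30 + \left(2 + 4\right)\right)^{2} = \left(-30 + 6\right)^{2} = \left(-24\right)^{2} = 576$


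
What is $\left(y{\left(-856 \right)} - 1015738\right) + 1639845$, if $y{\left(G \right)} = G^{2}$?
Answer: $1356843$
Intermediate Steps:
$\left(y{\left(-856 \right)} - 1015738\right) + 1639845 = \left(\left(-856\right)^{2} - 1015738\right) + 1639845 = \left(732736 - 1015738\right) + 1639845 = -283002 + 1639845 = 1356843$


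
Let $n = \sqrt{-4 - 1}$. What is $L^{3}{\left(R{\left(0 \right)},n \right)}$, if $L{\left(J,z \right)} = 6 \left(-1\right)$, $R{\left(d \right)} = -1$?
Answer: $-216$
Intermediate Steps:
$n = i \sqrt{5}$ ($n = \sqrt{-5} = i \sqrt{5} \approx 2.2361 i$)
$L{\left(J,z \right)} = -6$
$L^{3}{\left(R{\left(0 \right)},n \right)} = \left(-6\right)^{3} = -216$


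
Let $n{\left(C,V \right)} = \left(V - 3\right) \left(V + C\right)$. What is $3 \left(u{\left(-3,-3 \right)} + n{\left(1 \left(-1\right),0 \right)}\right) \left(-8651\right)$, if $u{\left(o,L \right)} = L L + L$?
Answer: $-233577$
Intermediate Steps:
$u{\left(o,L \right)} = L + L^{2}$ ($u{\left(o,L \right)} = L^{2} + L = L + L^{2}$)
$n{\left(C,V \right)} = \left(-3 + V\right) \left(C + V\right)$
$3 \left(u{\left(-3,-3 \right)} + n{\left(1 \left(-1\right),0 \right)}\right) \left(-8651\right) = 3 \left(- 3 \left(1 - 3\right) + \left(0^{2} - 3 \cdot 1 \left(-1\right) - 0 + 1 \left(-1\right) 0\right)\right) \left(-8651\right) = 3 \left(\left(-3\right) \left(-2\right) + \left(0 - -3 + 0 - 0\right)\right) \left(-8651\right) = 3 \left(6 + \left(0 + 3 + 0 + 0\right)\right) \left(-8651\right) = 3 \left(6 + 3\right) \left(-8651\right) = 3 \cdot 9 \left(-8651\right) = 27 \left(-8651\right) = -233577$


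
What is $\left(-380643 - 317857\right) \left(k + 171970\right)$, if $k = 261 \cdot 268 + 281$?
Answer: $-169176001500$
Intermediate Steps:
$k = 70229$ ($k = 69948 + 281 = 70229$)
$\left(-380643 - 317857\right) \left(k + 171970\right) = \left(-380643 - 317857\right) \left(70229 + 171970\right) = \left(-698500\right) 242199 = -169176001500$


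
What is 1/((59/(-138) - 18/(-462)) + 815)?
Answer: 10626/8656061 ≈ 0.0012276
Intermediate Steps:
1/((59/(-138) - 18/(-462)) + 815) = 1/((59*(-1/138) - 18*(-1/462)) + 815) = 1/((-59/138 + 3/77) + 815) = 1/(-4129/10626 + 815) = 1/(8656061/10626) = 10626/8656061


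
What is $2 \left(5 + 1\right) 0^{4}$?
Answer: $0$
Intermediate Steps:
$2 \left(5 + 1\right) 0^{4} = 2 \cdot 6 \cdot 0 = 12 \cdot 0 = 0$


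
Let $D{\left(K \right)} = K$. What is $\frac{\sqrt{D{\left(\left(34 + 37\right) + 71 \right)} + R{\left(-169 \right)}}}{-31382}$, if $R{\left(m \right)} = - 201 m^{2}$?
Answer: $- \frac{i \sqrt{5740619}}{31382} \approx - 0.076348 i$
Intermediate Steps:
$\frac{\sqrt{D{\left(\left(34 + 37\right) + 71 \right)} + R{\left(-169 \right)}}}{-31382} = \frac{\sqrt{\left(\left(34 + 37\right) + 71\right) - 201 \left(-169\right)^{2}}}{-31382} = \sqrt{\left(71 + 71\right) - 5740761} \left(- \frac{1}{31382}\right) = \sqrt{142 - 5740761} \left(- \frac{1}{31382}\right) = \sqrt{-5740619} \left(- \frac{1}{31382}\right) = i \sqrt{5740619} \left(- \frac{1}{31382}\right) = - \frac{i \sqrt{5740619}}{31382}$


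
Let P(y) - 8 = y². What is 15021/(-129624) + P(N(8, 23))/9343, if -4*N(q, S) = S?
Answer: -90012345/807384688 ≈ -0.11149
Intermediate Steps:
N(q, S) = -S/4
P(y) = 8 + y²
15021/(-129624) + P(N(8, 23))/9343 = 15021/(-129624) + (8 + (-¼*23)²)/9343 = 15021*(-1/129624) + (8 + (-23/4)²)*(1/9343) = -5007/43208 + (8 + 529/16)*(1/9343) = -5007/43208 + (657/16)*(1/9343) = -5007/43208 + 657/149488 = -90012345/807384688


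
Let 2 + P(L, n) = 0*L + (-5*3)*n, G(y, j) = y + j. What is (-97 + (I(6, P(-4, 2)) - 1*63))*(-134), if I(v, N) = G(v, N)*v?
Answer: 42344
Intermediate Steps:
G(y, j) = j + y
P(L, n) = -2 - 15*n (P(L, n) = -2 + (0*L + (-5*3)*n) = -2 + (0 - 15*n) = -2 - 15*n)
I(v, N) = v*(N + v) (I(v, N) = (N + v)*v = v*(N + v))
(-97 + (I(6, P(-4, 2)) - 1*63))*(-134) = (-97 + (6*((-2 - 15*2) + 6) - 1*63))*(-134) = (-97 + (6*((-2 - 30) + 6) - 63))*(-134) = (-97 + (6*(-32 + 6) - 63))*(-134) = (-97 + (6*(-26) - 63))*(-134) = (-97 + (-156 - 63))*(-134) = (-97 - 219)*(-134) = -316*(-134) = 42344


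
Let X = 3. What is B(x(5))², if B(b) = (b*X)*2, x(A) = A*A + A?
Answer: 32400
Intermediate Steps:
x(A) = A + A² (x(A) = A² + A = A + A²)
B(b) = 6*b (B(b) = (b*3)*2 = (3*b)*2 = 6*b)
B(x(5))² = (6*(5*(1 + 5)))² = (6*(5*6))² = (6*30)² = 180² = 32400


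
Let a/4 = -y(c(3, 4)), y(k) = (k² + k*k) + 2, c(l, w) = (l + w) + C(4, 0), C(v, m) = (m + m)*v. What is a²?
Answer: 160000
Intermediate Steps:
C(v, m) = 2*m*v (C(v, m) = (2*m)*v = 2*m*v)
c(l, w) = l + w (c(l, w) = (l + w) + 2*0*4 = (l + w) + 0 = l + w)
y(k) = 2 + 2*k² (y(k) = (k² + k²) + 2 = 2*k² + 2 = 2 + 2*k²)
a = -400 (a = 4*(-(2 + 2*(3 + 4)²)) = 4*(-(2 + 2*7²)) = 4*(-(2 + 2*49)) = 4*(-(2 + 98)) = 4*(-1*100) = 4*(-100) = -400)
a² = (-400)² = 160000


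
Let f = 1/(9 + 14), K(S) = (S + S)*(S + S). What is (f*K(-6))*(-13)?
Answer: -1872/23 ≈ -81.391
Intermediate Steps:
K(S) = 4*S² (K(S) = (2*S)*(2*S) = 4*S²)
f = 1/23 ≈ 0.043478
(f*K(-6))*(-13) = ((4*(-6)²)/23)*(-13) = ((4*36)/23)*(-13) = ((1/23)*144)*(-13) = (144/23)*(-13) = -1872/23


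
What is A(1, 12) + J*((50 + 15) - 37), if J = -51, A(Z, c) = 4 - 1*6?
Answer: -1430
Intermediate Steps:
A(Z, c) = -2 (A(Z, c) = 4 - 6 = -2)
A(1, 12) + J*((50 + 15) - 37) = -2 - 51*((50 + 15) - 37) = -2 - 51*(65 - 37) = -2 - 51*28 = -2 - 1428 = -1430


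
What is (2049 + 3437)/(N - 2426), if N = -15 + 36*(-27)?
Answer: -5486/3413 ≈ -1.6074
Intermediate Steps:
N = -987 (N = -15 - 972 = -987)
(2049 + 3437)/(N - 2426) = (2049 + 3437)/(-987 - 2426) = 5486/(-3413) = 5486*(-1/3413) = -5486/3413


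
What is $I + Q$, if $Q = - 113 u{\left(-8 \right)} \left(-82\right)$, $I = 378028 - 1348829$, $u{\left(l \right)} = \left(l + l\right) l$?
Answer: $215247$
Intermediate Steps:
$u{\left(l \right)} = 2 l^{2}$ ($u{\left(l \right)} = 2 l l = 2 l^{2}$)
$I = -970801$
$Q = 1186048$ ($Q = - 113 \cdot 2 \left(-8\right)^{2} \left(-82\right) = - 113 \cdot 2 \cdot 64 \left(-82\right) = \left(-113\right) 128 \left(-82\right) = \left(-14464\right) \left(-82\right) = 1186048$)
$I + Q = -970801 + 1186048 = 215247$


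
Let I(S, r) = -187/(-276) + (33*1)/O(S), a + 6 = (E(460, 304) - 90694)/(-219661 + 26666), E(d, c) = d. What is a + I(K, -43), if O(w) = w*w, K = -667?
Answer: -172486946977/35528835540 ≈ -4.8548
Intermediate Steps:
O(w) = w**2
a = -1067736/192995 (a = -6 + (460 - 90694)/(-219661 + 26666) = -6 - 90234/(-192995) = -6 - 90234*(-1/192995) = -6 + 90234/192995 = -1067736/192995 ≈ -5.5325)
I(S, r) = 187/276 + 33/S**2 (I(S, r) = -187/(-276) + (33*1)/(S**2) = -187*(-1/276) + 33/S**2 = 187/276 + 33/S**2)
a + I(K, -43) = -1067736/192995 + (187/276 + 33/(-667)**2) = -1067736/192995 + (187/276 + 33*(1/444889)) = -1067736/192995 + (187/276 + 33/444889) = -1067736/192995 + 3617537/5338668 = -172486946977/35528835540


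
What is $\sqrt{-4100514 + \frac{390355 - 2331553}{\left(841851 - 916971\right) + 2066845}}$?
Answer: $\frac{2 i \sqrt{162666136381915578}}{398345} \approx 2025.0 i$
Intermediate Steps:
$\sqrt{-4100514 + \frac{390355 - 2331553}{\left(841851 - 916971\right) + 2066845}} = \sqrt{-4100514 - \frac{1941198}{-75120 + 2066845}} = \sqrt{-4100514 - \frac{1941198}{1991725}} = \sqrt{- \frac{8167098187848}{1991725}} = \frac{2 i \sqrt{162666136381915578}}{398345}$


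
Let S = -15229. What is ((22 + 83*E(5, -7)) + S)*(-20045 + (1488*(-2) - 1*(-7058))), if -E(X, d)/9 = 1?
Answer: 254673702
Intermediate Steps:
E(X, d) = -9 (E(X, d) = -9*1 = -9)
((22 + 83*E(5, -7)) + S)*(-20045 + (1488*(-2) - 1*(-7058))) = ((22 + 83*(-9)) - 15229)*(-20045 + (1488*(-2) - 1*(-7058))) = ((22 - 747) - 15229)*(-20045 + (-2976 + 7058)) = (-725 - 15229)*(-20045 + 4082) = -15954*(-15963) = 254673702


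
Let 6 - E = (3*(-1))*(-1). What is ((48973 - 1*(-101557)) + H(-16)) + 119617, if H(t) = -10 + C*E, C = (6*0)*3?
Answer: 270137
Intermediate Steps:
C = 0 (C = 0*3 = 0)
E = 3 (E = 6 - 3*(-1)*(-1) = 6 - (-3)*(-1) = 6 - 1*3 = 6 - 3 = 3)
H(t) = -10 (H(t) = -10 + 0*3 = -10 + 0 = -10)
((48973 - 1*(-101557)) + H(-16)) + 119617 = ((48973 - 1*(-101557)) - 10) + 119617 = ((48973 + 101557) - 10) + 119617 = (150530 - 10) + 119617 = 150520 + 119617 = 270137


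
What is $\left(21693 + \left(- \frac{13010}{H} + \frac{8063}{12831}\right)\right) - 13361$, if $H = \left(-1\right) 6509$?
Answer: $\frac{696082882405}{83516979} \approx 8334.6$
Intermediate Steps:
$H = -6509$
$\left(21693 + \left(- \frac{13010}{H} + \frac{8063}{12831}\right)\right) - 13361 = \left(21693 + \left(- \frac{13010}{-6509} + \frac{8063}{12831}\right)\right) - 13361 = \left(21693 + \left(\left(-13010\right) \left(- \frac{1}{6509}\right) + 8063 \cdot \frac{1}{12831}\right)\right) - 13361 = \left(21693 + \left(\frac{13010}{6509} + \frac{8063}{12831}\right)\right) - 13361 = \left(21693 + \frac{219413377}{83516979}\right) - 13361 = \frac{1811953238824}{83516979} - 13361 = \frac{696082882405}{83516979}$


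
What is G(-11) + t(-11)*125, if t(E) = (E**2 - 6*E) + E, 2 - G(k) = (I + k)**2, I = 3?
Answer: 21938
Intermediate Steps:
G(k) = 2 - (3 + k)**2
t(E) = E**2 - 5*E
G(-11) + t(-11)*125 = (2 - (3 - 11)**2) - 11*(-5 - 11)*125 = (2 - 1*(-8)**2) - 11*(-16)*125 = (2 - 1*64) + 176*125 = (2 - 64) + 22000 = -62 + 22000 = 21938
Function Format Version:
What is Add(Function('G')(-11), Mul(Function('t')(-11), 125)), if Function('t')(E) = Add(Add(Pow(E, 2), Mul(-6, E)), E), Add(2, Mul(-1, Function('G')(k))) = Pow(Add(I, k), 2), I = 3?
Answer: 21938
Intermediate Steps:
Function('G')(k) = Add(2, Mul(-1, Pow(Add(3, k), 2)))
Function('t')(E) = Add(Pow(E, 2), Mul(-5, E))
Add(Function('G')(-11), Mul(Function('t')(-11), 125)) = Add(Add(2, Mul(-1, Pow(Add(3, -11), 2))), Mul(Mul(-11, Add(-5, -11)), 125)) = Add(Add(2, Mul(-1, Pow(-8, 2))), Mul(Mul(-11, -16), 125)) = Add(Add(2, Mul(-1, 64)), Mul(176, 125)) = Add(Add(2, -64), 22000) = Add(-62, 22000) = 21938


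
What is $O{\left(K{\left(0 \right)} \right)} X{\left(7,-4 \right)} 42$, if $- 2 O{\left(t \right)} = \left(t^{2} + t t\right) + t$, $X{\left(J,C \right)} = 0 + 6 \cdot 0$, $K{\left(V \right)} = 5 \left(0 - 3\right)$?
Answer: $0$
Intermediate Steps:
$K{\left(V \right)} = -15$ ($K{\left(V \right)} = 5 \left(-3\right) = -15$)
$X{\left(J,C \right)} = 0$ ($X{\left(J,C \right)} = 0 + 0 = 0$)
$O{\left(t \right)} = - t^{2} - \frac{t}{2}$ ($O{\left(t \right)} = - \frac{\left(t^{2} + t t\right) + t}{2} = - \frac{\left(t^{2} + t^{2}\right) + t}{2} = - \frac{2 t^{2} + t}{2} = - \frac{t + 2 t^{2}}{2} = - t^{2} - \frac{t}{2}$)
$O{\left(K{\left(0 \right)} \right)} X{\left(7,-4 \right)} 42 = \left(-1\right) \left(-15\right) \left(\frac{1}{2} - 15\right) 0 \cdot 42 = \left(-1\right) \left(-15\right) \left(- \frac{29}{2}\right) 0 \cdot 42 = \left(- \frac{435}{2}\right) 0 \cdot 42 = 0 \cdot 42 = 0$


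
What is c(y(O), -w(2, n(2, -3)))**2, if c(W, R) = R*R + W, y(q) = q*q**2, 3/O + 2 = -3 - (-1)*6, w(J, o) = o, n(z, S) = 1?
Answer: 784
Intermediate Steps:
O = 3 (O = 3/(-2 + (-3 - (-1)*6)) = 3/(-2 + (-3 - 1*(-6))) = 3/(-2 + (-3 + 6)) = 3/(-2 + 3) = 3/1 = 3*1 = 3)
y(q) = q**3
c(W, R) = W + R**2 (c(W, R) = R**2 + W = W + R**2)
c(y(O), -w(2, n(2, -3)))**2 = (3**3 + (-1*1)**2)**2 = (27 + (-1)**2)**2 = (27 + 1)**2 = 28**2 = 784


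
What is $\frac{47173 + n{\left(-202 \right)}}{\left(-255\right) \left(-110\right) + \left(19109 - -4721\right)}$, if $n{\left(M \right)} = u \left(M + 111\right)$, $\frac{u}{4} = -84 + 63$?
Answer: $\frac{54817}{51880} \approx 1.0566$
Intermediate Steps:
$u = -84$ ($u = 4 \left(-84 + 63\right) = 4 \left(-21\right) = -84$)
$n{\left(M \right)} = -9324 - 84 M$ ($n{\left(M \right)} = - 84 \left(M + 111\right) = - 84 \left(111 + M\right) = -9324 - 84 M$)
$\frac{47173 + n{\left(-202 \right)}}{\left(-255\right) \left(-110\right) + \left(19109 - -4721\right)} = \frac{47173 - -7644}{\left(-255\right) \left(-110\right) + \left(19109 - -4721\right)} = \frac{47173 + \left(-9324 + 16968\right)}{28050 + \left(19109 + 4721\right)} = \frac{47173 + 7644}{28050 + 23830} = \frac{54817}{51880}$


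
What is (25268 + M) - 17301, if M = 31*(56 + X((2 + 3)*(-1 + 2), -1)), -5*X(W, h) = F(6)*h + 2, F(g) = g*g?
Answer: 49569/5 ≈ 9913.8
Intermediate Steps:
F(g) = g**2
X(W, h) = -2/5 - 36*h/5 (X(W, h) = -(6**2*h + 2)/5 = -(36*h + 2)/5 = -(2 + 36*h)/5 = -2/5 - 36*h/5)
M = 9734/5 (M = 31*(56 + (-2/5 - 36/5*(-1))) = 31*(56 + (-2/5 + 36/5)) = 31*(56 + 34/5) = 31*(314/5) = 9734/5 ≈ 1946.8)
(25268 + M) - 17301 = (25268 + 9734/5) - 17301 = 136074/5 - 17301 = 49569/5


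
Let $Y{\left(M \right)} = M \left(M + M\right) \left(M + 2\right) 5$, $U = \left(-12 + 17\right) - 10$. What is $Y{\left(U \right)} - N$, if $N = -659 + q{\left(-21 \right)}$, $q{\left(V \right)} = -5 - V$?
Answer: $-107$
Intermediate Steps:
$N = -643$ ($N = -659 - -16 = -659 + \left(-5 + 21\right) = -659 + 16 = -643$)
$U = -5$ ($U = 5 - 10 = -5$)
$Y{\left(M \right)} = 10 M^{2} \left(2 + M\right)$ ($Y{\left(M \right)} = M 2 M \left(2 + M\right) 5 = 2 M^{2} \left(2 + M\right) 5 = 10 M^{2} \left(2 + M\right)$)
$Y{\left(U \right)} - N = 10 \left(-5\right)^{2} \left(2 - 5\right) - -643 = 10 \cdot 25 \left(-3\right) + 643 = -750 + 643 = -107$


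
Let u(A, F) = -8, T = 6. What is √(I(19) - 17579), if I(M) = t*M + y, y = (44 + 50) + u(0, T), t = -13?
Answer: 2*I*√4435 ≈ 133.19*I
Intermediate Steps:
y = 86 (y = (44 + 50) - 8 = 94 - 8 = 86)
I(M) = 86 - 13*M (I(M) = -13*M + 86 = 86 - 13*M)
√(I(19) - 17579) = √((86 - 13*19) - 17579) = √((86 - 247) - 17579) = √(-161 - 17579) = √(-17740) = 2*I*√4435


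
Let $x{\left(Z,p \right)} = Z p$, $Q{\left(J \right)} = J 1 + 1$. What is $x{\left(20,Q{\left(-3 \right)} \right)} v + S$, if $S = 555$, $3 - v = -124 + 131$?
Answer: $715$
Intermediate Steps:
$v = -4$ ($v = 3 - \left(-124 + 131\right) = 3 - 7 = -4$)
$Q{\left(J \right)} = 1 + J$ ($Q{\left(J \right)} = J + 1 = 1 + J$)
$x{\left(20,Q{\left(-3 \right)} \right)} v + S = 20 \left(1 - 3\right) \left(-4\right) + 555 = 20 \left(-2\right) \left(-4\right) + 555 = \left(-40\right) \left(-4\right) + 555 = 160 + 555 = 715$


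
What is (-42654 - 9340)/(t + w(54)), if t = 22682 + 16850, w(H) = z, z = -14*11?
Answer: -25997/19689 ≈ -1.3204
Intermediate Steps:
z = -154
w(H) = -154
t = 39532
(-42654 - 9340)/(t + w(54)) = (-42654 - 9340)/(39532 - 154) = -51994/39378 = -51994*1/39378 = -25997/19689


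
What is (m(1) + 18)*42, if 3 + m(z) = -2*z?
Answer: 546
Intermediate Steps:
m(z) = -3 - 2*z
(m(1) + 18)*42 = ((-3 - 2*1) + 18)*42 = ((-3 - 2) + 18)*42 = (-5 + 18)*42 = 13*42 = 546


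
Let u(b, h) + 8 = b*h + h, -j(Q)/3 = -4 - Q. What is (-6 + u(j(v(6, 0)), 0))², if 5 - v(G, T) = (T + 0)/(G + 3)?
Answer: 196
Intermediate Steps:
v(G, T) = 5 - T/(3 + G) (v(G, T) = 5 - (T + 0)/(G + 3) = 5 - T/(3 + G))
j(Q) = 12 + 3*Q (j(Q) = -3*(-4 - Q) = 12 + 3*Q)
u(b, h) = -8 + h + b*h (u(b, h) = -8 + (b*h + h) = -8 + (h + b*h) = -8 + h + b*h)
(-6 + u(j(v(6, 0)), 0))² = (-6 + (-8 + 0 + (12 + 3*((15 - 1*0 + 5*6)/(3 + 6)))*0))² = (-6 + (-8 + 0 + (12 + 3*((15 + 0 + 30)/9))*0))² = (-6 + (-8 + 0 + (12 + 3*((⅑)*45))*0))² = (-6 + (-8 + 0 + (12 + 3*5)*0))² = (-6 + (-8 + 0 + (12 + 15)*0))² = (-6 + (-8 + 0 + 27*0))² = (-6 + (-8 + 0 + 0))² = (-6 - 8)² = (-14)² = 196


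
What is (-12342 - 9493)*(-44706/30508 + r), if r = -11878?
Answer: 3956706484775/15254 ≈ 2.5939e+8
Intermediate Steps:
(-12342 - 9493)*(-44706/30508 + r) = (-12342 - 9493)*(-44706/30508 - 11878) = -21835*(-44706*1/30508 - 11878) = -21835*(-22353/15254 - 11878) = -21835*(-181209365/15254) = 3956706484775/15254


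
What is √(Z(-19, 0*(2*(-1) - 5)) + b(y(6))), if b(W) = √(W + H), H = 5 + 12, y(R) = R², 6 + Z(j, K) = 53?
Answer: √(47 + √53) ≈ 7.3675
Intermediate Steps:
Z(j, K) = 47 (Z(j, K) = -6 + 53 = 47)
H = 17
b(W) = √(17 + W) (b(W) = √(W + 17) = √(17 + W))
√(Z(-19, 0*(2*(-1) - 5)) + b(y(6))) = √(47 + √(17 + 6²)) = √(47 + √(17 + 36)) = √(47 + √53)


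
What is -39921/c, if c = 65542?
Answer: -39921/65542 ≈ -0.60909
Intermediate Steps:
-39921/c = -39921/65542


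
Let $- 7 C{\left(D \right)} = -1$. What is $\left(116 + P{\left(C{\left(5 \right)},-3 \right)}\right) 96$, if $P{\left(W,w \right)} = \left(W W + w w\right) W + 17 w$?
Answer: $\frac{2182752}{343} \approx 6363.7$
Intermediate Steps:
$C{\left(D \right)} = \frac{1}{7}$ ($C{\left(D \right)} = \left(- \frac{1}{7}\right) \left(-1\right) = \frac{1}{7}$)
$P{\left(W,w \right)} = 17 w + W \left(W^{2} + w^{2}\right)$ ($P{\left(W,w \right)} = \left(W^{2} + w^{2}\right) W + 17 w = W \left(W^{2} + w^{2}\right) + 17 w = 17 w + W \left(W^{2} + w^{2}\right)$)
$\left(116 + P{\left(C{\left(5 \right)},-3 \right)}\right) 96 = \left(116 + \left(\left(\frac{1}{7}\right)^{3} + 17 \left(-3\right) + \frac{\left(-3\right)^{2}}{7}\right)\right) 96 = \left(116 + \left(\frac{1}{343} - 51 + \frac{1}{7} \cdot 9\right)\right) 96 = \left(116 + \left(\frac{1}{343} - 51 + \frac{9}{7}\right)\right) 96 = \left(116 - \frac{17051}{343}\right) 96 = \frac{22737}{343} \cdot 96 = \frac{2182752}{343}$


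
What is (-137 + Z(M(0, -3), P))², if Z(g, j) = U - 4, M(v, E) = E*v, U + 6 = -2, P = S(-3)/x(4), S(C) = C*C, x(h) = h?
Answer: 22201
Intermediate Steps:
S(C) = C²
P = 9/4 (P = (-3)²/4 = 9*(¼) = 9/4 ≈ 2.2500)
U = -8 (U = -6 - 2 = -8)
Z(g, j) = -12 (Z(g, j) = -8 - 4 = -12)
(-137 + Z(M(0, -3), P))² = (-137 - 12)² = (-149)² = 22201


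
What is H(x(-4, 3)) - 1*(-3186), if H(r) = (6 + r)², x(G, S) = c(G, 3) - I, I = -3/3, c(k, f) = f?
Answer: 3286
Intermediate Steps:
I = -1 (I = -3*⅓ = -1)
x(G, S) = 4 (x(G, S) = 3 - 1*(-1) = 3 + 1 = 4)
H(x(-4, 3)) - 1*(-3186) = (6 + 4)² - 1*(-3186) = 10² + 3186 = 100 + 3186 = 3286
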